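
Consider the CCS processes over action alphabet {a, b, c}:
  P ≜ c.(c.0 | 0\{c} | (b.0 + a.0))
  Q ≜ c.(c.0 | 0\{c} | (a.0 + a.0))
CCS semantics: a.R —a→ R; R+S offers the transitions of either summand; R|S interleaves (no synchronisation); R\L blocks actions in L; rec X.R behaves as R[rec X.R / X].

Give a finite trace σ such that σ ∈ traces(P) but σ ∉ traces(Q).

cb

LTS(P): 5 reachable states
  u0 = c.(c.0 | 0\{c} | (b.0 + a.0)) ⊢ -c-> u1
  u1 = c.0 | 0\{c} | (b.0 + a.0) ⊢ -a-> u2, -b-> u2, -c-> u3
  u2 = c.0 | 0\{c} | 0 ⊢ -c-> u4
  u3 = 0 | 0\{c} | (b.0 + a.0) ⊢ -a-> u4, -b-> u4
  u4 = 0 | 0\{c} | 0 ⊢ stopped
LTS(Q): 5 reachable states
  v0 = c.(c.0 | 0\{c} | (a.0 + a.0)) ⊢ -c-> v1
  v1 = c.0 | 0\{c} | (a.0 + a.0) ⊢ -a-> v2, -c-> v3
  v2 = c.0 | 0\{c} | 0 ⊢ -c-> v4
  v3 = 0 | 0\{c} | (a.0 + a.0) ⊢ -a-> v4
  v4 = 0 | 0\{c} | 0 ⊢ stopped
Run σ = ⟨cb⟩ on P: start {u0}
  step 1 (c): {u1}
  step 2 (b): {u2}
  ✓ P
Run σ = ⟨cb⟩ on Q: start {v0}
  step 1 (c): {v1}
  step 2 (b): ∅  — Q cannot continue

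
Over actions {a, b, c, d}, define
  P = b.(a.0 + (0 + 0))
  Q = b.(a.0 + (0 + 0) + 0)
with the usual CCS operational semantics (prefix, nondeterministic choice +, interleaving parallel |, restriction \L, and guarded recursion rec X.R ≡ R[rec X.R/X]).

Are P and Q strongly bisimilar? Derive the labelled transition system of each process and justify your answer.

YES

P's transition system — 3 states:
  p0 = b.(a.0 + (0 + 0)) ⊢ =b=> p1
  p1 = a.0 + (0 + 0) ⊢ =a=> p2
  p2 = 0 ⊢ ·
Q's transition system — 3 states:
  q0 = b.(a.0 + (0 + 0) + 0) ⊢ =b=> q1
  q1 = a.0 + (0 + 0) + 0 ⊢ =a=> q2
  q2 = 0 ⊢ ·
Coarsest stable partition (strong bisimilarity classes):
  B0 = {p0, q0}
  B1 = {p1, q1}
  B2 = {p2, q2}
p0 ∈ B0, q0 ∈ B0 → same block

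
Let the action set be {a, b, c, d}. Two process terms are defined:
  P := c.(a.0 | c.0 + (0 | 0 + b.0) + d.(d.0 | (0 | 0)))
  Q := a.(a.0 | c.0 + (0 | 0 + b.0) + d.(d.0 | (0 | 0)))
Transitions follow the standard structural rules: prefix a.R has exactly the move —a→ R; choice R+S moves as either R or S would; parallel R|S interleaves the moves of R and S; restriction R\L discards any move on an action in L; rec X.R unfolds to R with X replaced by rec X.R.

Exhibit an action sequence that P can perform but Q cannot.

P's transition system — 8 states:
  s0 = c.(a.0 | c.0 + (0 | 0 + b.0) + d.(d.0 | (0 | 0))) → --c--▸ s1
  s1 = a.0 | c.0 + (0 | 0 + b.0) + d.(d.0 | (0 | 0)) → --a--▸ s2, --b--▸ s3, --c--▸ s4, --d--▸ s5
  s2 = 0 | c.0 → --c--▸ s6
  s3 = 0 → stopped
  s4 = a.0 | 0 → --a--▸ s6
  s5 = d.0 | (0 | 0) → --d--▸ s7
  s6 = 0 | 0 → stopped
  s7 = 0 | (0 | 0) → stopped
Q's transition system — 8 states:
  t0 = a.(a.0 | c.0 + (0 | 0 + b.0) + d.(d.0 | (0 | 0))) → --a--▸ t1
  t1 = a.0 | c.0 + (0 | 0 + b.0) + d.(d.0 | (0 | 0)) → --a--▸ t2, --b--▸ t3, --c--▸ t4, --d--▸ t5
  t2 = 0 | c.0 → --c--▸ t6
  t3 = 0 → stopped
  t4 = a.0 | 0 → --a--▸ t6
  t5 = d.0 | (0 | 0) → --d--▸ t7
  t6 = 0 | 0 → stopped
  t7 = 0 | (0 | 0) → stopped
Run σ = ⟨c⟩ on P: start {s0}
  after c @ step 1: {s1}
  — P admits the full trace.
Run σ = ⟨c⟩ on Q: start {t0}
  after c @ step 1: ∅ (Q stuck)

c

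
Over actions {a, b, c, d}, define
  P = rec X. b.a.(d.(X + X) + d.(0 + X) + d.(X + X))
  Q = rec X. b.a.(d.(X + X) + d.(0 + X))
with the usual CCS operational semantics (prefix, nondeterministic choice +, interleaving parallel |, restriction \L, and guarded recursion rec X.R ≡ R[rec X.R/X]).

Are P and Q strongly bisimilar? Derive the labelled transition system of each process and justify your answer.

YES

P's transition system — 5 states:
  m0 = rec X. b.a.(d.(X + X) + d.(0 + X) + d.(X + X)) | =b=> m1
  m1 = a.(d.((rec X. b.a.(d.(X + X) + d.(0 + X) + d.(X + X))) + (rec X. b.a.(d.(X + X) + d.(0 + X) + d.(X + X)))) + d.(0 + (rec X. b.a.(d.(X + X) + d.(0 + X) + d.(X + X)))) + d.((rec X. b.a.(d.(X + X) + d.(0 + X) + d.(X + X))) + (rec X. b.a.(d.(X + X) + d.(0 + X) + d.(X + X))))) | =a=> m2
  m2 = d.((rec X. b.a.(d.(X + X) + d.(0 + X) + d.(X + X))) + (rec X. b.a.(d.(X + X) + d.(0 + X) + d.(X + X)))) + d.(0 + (rec X. b.a.(d.(X + X) + d.(0 + X) + d.(X + X)))) + d.((rec X. b.a.(d.(X + X) + d.(0 + X) + d.(X + X))) + (rec X. b.a.(d.(X + X) + d.(0 + X) + d.(X + X)))) | =d=> m3, =d=> m4
  m3 = (rec X. b.a.(d.(X + X) + d.(0 + X) + d.(X + X))) + (rec X. b.a.(d.(X + X) + d.(0 + X) + d.(X + X))) | =b=> m1
  m4 = 0 + (rec X. b.a.(d.(X + X) + d.(0 + X) + d.(X + X))) | =b=> m1
Q's transition system — 5 states:
  n0 = rec X. b.a.(d.(X + X) + d.(0 + X)) | =b=> n1
  n1 = a.(d.((rec X. b.a.(d.(X + X) + d.(0 + X))) + (rec X. b.a.(d.(X + X) + d.(0 + X)))) + d.(0 + (rec X. b.a.(d.(X + X) + d.(0 + X))))) | =a=> n2
  n2 = d.((rec X. b.a.(d.(X + X) + d.(0 + X))) + (rec X. b.a.(d.(X + X) + d.(0 + X)))) + d.(0 + (rec X. b.a.(d.(X + X) + d.(0 + X)))) | =d=> n3, =d=> n4
  n3 = (rec X. b.a.(d.(X + X) + d.(0 + X))) + (rec X. b.a.(d.(X + X) + d.(0 + X))) | =b=> n1
  n4 = 0 + (rec X. b.a.(d.(X + X) + d.(0 + X))) | =b=> n1
Partition-refinement fixed point:
  B0 = {m0, m3, m4, n0, n3, n4}
  B1 = {m1, n1}
  B2 = {m2, n2}
m0 ∈ B0, n0 ∈ B0 → same block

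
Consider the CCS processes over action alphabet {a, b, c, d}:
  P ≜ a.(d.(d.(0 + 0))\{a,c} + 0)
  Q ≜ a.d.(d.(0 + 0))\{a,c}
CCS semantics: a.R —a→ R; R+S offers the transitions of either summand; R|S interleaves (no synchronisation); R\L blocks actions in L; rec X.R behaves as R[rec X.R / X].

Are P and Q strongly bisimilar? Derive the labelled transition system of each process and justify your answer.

P's transition system — 4 states:
  s0 = a.(d.(d.(0 + 0))\{a,c} + 0) has moves ··a··> s1
  s1 = d.(d.(0 + 0))\{a,c} + 0 has moves ··d··> s2
  s2 = (d.(0 + 0))\{a,c} has moves ··d··> s3
  s3 = (0 + 0)\{a,c} has moves (no moves)
Q's transition system — 4 states:
  t0 = a.d.(d.(0 + 0))\{a,c} has moves ··a··> t1
  t1 = d.(d.(0 + 0))\{a,c} has moves ··d··> t2
  t2 = (d.(0 + 0))\{a,c} has moves ··d··> t3
  t3 = (0 + 0)\{a,c} has moves (no moves)
Partition-refinement fixed point:
  B0 = {s0, t0}
  B1 = {s1, t1}
  B2 = {s2, t2}
  B3 = {s3, t3}
s0 ∈ B0, t0 ∈ B0 → same block

P ~ Q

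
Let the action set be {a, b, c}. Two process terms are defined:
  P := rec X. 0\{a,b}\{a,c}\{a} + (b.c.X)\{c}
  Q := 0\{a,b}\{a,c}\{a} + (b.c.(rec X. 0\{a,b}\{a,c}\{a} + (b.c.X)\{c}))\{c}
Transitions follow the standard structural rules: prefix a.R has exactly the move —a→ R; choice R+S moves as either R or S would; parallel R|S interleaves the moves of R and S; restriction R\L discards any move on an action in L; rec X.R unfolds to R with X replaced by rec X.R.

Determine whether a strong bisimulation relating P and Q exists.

Reachable graph of P (2 states):
  p0 = rec X. 0\{a,b}\{a,c}\{a} + (b.c.X)\{c} has moves =b=> p1
  p1 = (c.(rec X. 0\{a,b}\{a,c}\{a} + (b.c.X)\{c}))\{c} has moves ·
Reachable graph of Q (2 states):
  q0 = 0\{a,b}\{a,c}\{a} + (b.c.(rec X. 0\{a,b}\{a,c}\{a} + (b.c.X)\{c}))\{c} has moves =b=> q1
  q1 = (c.(rec X. 0\{a,b}\{a,c}\{a} + (b.c.X)\{c}))\{c} has moves ·
Bisimilarity quotient blocks:
  B0 = {p0, q0}
  B1 = {p1, q1}
p0 ∈ B0, q0 ∈ B0 → same block

YES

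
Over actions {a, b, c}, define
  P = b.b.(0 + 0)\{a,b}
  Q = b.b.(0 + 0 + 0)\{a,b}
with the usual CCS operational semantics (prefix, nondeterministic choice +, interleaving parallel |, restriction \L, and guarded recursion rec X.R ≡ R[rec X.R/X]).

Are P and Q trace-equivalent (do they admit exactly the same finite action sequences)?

LTS(P): 3 reachable states
  p0 = b.b.(0 + 0)\{a,b} has moves --b--▸ p1
  p1 = b.(0 + 0)\{a,b} has moves --b--▸ p2
  p2 = (0 + 0)\{a,b} has moves deadlocked
LTS(Q): 3 reachable states
  q0 = b.b.(0 + 0 + 0)\{a,b} has moves --b--▸ q1
  q1 = b.(0 + 0 + 0)\{a,b} has moves --b--▸ q2
  q2 = (0 + 0 + 0)\{a,b} has moves deadlocked
Coarsest stable partition (strong bisimilarity classes):
  B0 = {p0, q0}
  B1 = {p1, q1}
  B2 = {p2, q2}
p0 ∈ B0, q0 ∈ B0 → same block
Bisimilar ⇒ trace-equivalent.

trace-equivalent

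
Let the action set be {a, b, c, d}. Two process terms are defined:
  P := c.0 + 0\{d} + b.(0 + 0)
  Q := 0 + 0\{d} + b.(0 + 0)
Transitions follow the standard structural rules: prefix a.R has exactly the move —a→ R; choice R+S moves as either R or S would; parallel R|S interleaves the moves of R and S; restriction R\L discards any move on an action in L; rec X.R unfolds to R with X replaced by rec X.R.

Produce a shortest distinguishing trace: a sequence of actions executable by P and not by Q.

c

LTS(P): 3 reachable states
  p0 = c.0 + 0\{d} + b.(0 + 0) has moves ··b··> p1, ··c··> p2
  p1 = 0 + 0 has moves (no moves)
  p2 = 0 has moves (no moves)
LTS(Q): 2 reachable states
  q0 = 0 + 0\{d} + b.(0 + 0) has moves ··b··> q1
  q1 = 0 + 0 has moves (no moves)
Run σ = ⟨c⟩ on P: start {p0}
  step 1 (c): {p2}
  ✓ P
Run σ = ⟨c⟩ on Q: start {q0}
  step 1 (c): ∅ (Q stuck)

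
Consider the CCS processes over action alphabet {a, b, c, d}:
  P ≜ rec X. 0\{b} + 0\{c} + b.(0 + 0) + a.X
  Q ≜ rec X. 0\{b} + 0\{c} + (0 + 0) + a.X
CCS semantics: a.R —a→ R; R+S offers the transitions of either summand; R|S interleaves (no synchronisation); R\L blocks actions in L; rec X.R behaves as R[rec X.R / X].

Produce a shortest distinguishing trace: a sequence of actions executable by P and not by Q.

b

Reachable graph of P (2 states):
  u0 = rec X. 0\{b} + 0\{c} + b.(0 + 0) + a.X :: -a-> u0, -b-> u1
  u1 = 0 + 0 :: ∅
Reachable graph of Q (1 states):
  v0 = rec X. 0\{b} + 0\{c} + (0 + 0) + a.X :: -a-> v0
Trace ⟨b⟩ through P, begin at {u0}:
  after b @ step 1: {u1}
  P completes σ.
Trace ⟨b⟩ through Q, begin at {v0}:
  after b @ step 1: no successor for Q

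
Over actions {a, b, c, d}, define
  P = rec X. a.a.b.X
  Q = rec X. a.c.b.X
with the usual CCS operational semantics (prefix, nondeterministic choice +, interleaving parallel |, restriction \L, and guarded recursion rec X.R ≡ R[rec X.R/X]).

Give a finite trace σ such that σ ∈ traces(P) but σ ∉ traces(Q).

P's transition system — 3 states:
  s0 = rec X. a.a.b.X → =a=> s1
  s1 = a.b.(rec X. a.a.b.X) → =a=> s2
  s2 = b.(rec X. a.a.b.X) → =b=> s0
Q's transition system — 3 states:
  t0 = rec X. a.c.b.X → =a=> t1
  t1 = c.b.(rec X. a.c.b.X) → =c=> t2
  t2 = b.(rec X. a.c.b.X) → =b=> t0
Trace ⟨aa⟩ through P, begin at {s0}:
  [1] a ⇒ {s1}
  [2] a ⇒ {s2}
  — P admits the full trace.
Trace ⟨aa⟩ through Q, begin at {t0}:
  [1] a ⇒ {t1}
  [2] a ⇒ ∅ (Q stuck)

aa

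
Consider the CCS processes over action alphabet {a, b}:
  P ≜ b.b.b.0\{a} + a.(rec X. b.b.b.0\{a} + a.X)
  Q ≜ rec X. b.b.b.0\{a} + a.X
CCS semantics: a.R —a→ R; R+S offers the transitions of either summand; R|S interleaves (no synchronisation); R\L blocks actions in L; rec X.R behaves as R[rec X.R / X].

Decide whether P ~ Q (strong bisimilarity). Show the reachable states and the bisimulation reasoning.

bisimilar

LTS(P): 5 reachable states
  u0 = b.b.b.0\{a} + a.(rec X. b.b.b.0\{a} + a.X) :: -a-> u1, -b-> u2
  u1 = rec X. b.b.b.0\{a} + a.X :: -a-> u1, -b-> u2
  u2 = b.b.0\{a} :: -b-> u3
  u3 = b.0\{a} :: -b-> u4
  u4 = 0\{a} :: deadlocked
LTS(Q): 4 reachable states
  v0 = rec X. b.b.b.0\{a} + a.X :: -a-> v0, -b-> v1
  v1 = b.b.0\{a} :: -b-> v2
  v2 = b.0\{a} :: -b-> v3
  v3 = 0\{a} :: deadlocked
Coarsest stable partition (strong bisimilarity classes):
  B0 = {u0, u1, v0}
  B1 = {u2, v1}
  B2 = {u3, v2}
  B3 = {u4, v3}
u0 ∈ B0, v0 ∈ B0 → same block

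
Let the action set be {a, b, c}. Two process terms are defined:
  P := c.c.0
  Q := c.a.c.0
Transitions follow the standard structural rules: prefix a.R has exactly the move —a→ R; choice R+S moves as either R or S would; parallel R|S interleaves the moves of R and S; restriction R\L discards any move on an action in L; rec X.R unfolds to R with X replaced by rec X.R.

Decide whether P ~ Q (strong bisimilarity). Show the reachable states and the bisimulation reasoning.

NO

LTS(P): 3 reachable states
  s0 = c.c.0 | =c=> s1
  s1 = c.0 | =c=> s2
  s2 = 0 | deadlocked
LTS(Q): 4 reachable states
  t0 = c.a.c.0 | =c=> t1
  t1 = a.c.0 | =a=> t2
  t2 = c.0 | =c=> t3
  t3 = 0 | deadlocked
Bisimilarity quotient blocks:
  B0 = {s0}
  B1 = {s1, t2}
  B2 = {s2, t3}
  B3 = {t0}
  B4 = {t1}
s0 ∈ B0, t0 ∈ B3 → different blocks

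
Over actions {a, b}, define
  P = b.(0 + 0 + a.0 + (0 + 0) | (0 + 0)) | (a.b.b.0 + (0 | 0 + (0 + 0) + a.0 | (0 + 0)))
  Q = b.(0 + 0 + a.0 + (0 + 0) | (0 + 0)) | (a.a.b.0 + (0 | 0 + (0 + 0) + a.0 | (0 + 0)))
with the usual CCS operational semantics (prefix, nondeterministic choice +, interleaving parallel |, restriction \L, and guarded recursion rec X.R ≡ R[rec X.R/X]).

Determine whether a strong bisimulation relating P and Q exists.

NO

Reachable graph of P (15 states):
  u0 = b.(0 + 0 + a.0 + (0 + 0) | (0 + 0)) | (a.b.b.0 + (0 | 0 + (0 + 0) + a.0 | (0 + 0))) :: —a→ u1, —a→ u2, —b→ u3
  u1 = b.(0 + 0 + a.0 + (0 + 0) | (0 + 0)) | (0 | (0 + 0)) :: —b→ u4
  u2 = b.(0 + 0 + a.0 + (0 + 0) | (0 + 0)) | b.b.0 :: —b→ u5, —b→ u6
  u3 = (0 + 0 + a.0 + (0 + 0) | (0 + 0)) | (a.b.b.0 + (0 | 0 + (0 + 0) + a.0 | (0 + 0))) :: —a→ u4, —a→ u5, —a→ u7
  u4 = (0 + 0 + a.0 + (0 + 0) | (0 + 0)) | (0 | (0 + 0)) :: —a→ u8
  u5 = (0 + 0 + a.0 + (0 + 0) | (0 + 0)) | b.b.0 :: —a→ u9, —b→ u10
  u6 = b.(0 + 0 + a.0 + (0 + 0) | (0 + 0)) | b.0 :: —b→ u10, —b→ u11
  u7 = 0 | (a.b.b.0 + (0 | 0 + (0 + 0) + a.0 | (0 + 0))) :: —a→ u8, —a→ u9
  u8 = 0 | (0 | (0 + 0)) :: deadlocked
  u9 = 0 | b.b.0 :: —b→ u12
  u10 = (0 + 0 + a.0 + (0 + 0) | (0 + 0)) | b.0 :: —a→ u12, —b→ u13
  u11 = b.(0 + 0 + a.0 + (0 + 0) | (0 + 0)) | 0 :: —b→ u13
  u12 = 0 | b.0 :: —b→ u14
  u13 = (0 + 0 + a.0 + (0 + 0) | (0 + 0)) | 0 :: —a→ u14
  u14 = 0 | 0 :: deadlocked
Reachable graph of Q (15 states):
  v0 = b.(0 + 0 + a.0 + (0 + 0) | (0 + 0)) | (a.a.b.0 + (0 | 0 + (0 + 0) + a.0 | (0 + 0))) :: —a→ v1, —a→ v2, —b→ v3
  v1 = b.(0 + 0 + a.0 + (0 + 0) | (0 + 0)) | (0 | (0 + 0)) :: —b→ v4
  v2 = b.(0 + 0 + a.0 + (0 + 0) | (0 + 0)) | a.b.0 :: —a→ v5, —b→ v6
  v3 = (0 + 0 + a.0 + (0 + 0) | (0 + 0)) | (a.a.b.0 + (0 | 0 + (0 + 0) + a.0 | (0 + 0))) :: —a→ v4, —a→ v6, —a→ v7
  v4 = (0 + 0 + a.0 + (0 + 0) | (0 + 0)) | (0 | (0 + 0)) :: —a→ v8
  v5 = b.(0 + 0 + a.0 + (0 + 0) | (0 + 0)) | b.0 :: —b→ v10, —b→ v9
  v6 = (0 + 0 + a.0 + (0 + 0) | (0 + 0)) | a.b.0 :: —a→ v11, —a→ v9
  v7 = 0 | (a.a.b.0 + (0 | 0 + (0 + 0) + a.0 | (0 + 0))) :: —a→ v11, —a→ v8
  v8 = 0 | (0 | (0 + 0)) :: deadlocked
  v9 = (0 + 0 + a.0 + (0 + 0) | (0 + 0)) | b.0 :: —a→ v12, —b→ v13
  v10 = b.(0 + 0 + a.0 + (0 + 0) | (0 + 0)) | 0 :: —b→ v13
  v11 = 0 | a.b.0 :: —a→ v12
  v12 = 0 | b.0 :: —b→ v14
  v13 = (0 + 0 + a.0 + (0 + 0) | (0 + 0)) | 0 :: —a→ v14
  v14 = 0 | 0 :: deadlocked
Partition-refinement fixed point:
  B0 = {u0}
  B1 = {u1, u11, v1, v10}
  B2 = {u13, u4, v13, v4}
  B3 = {u14, u8, v14, v8}
  B4 = {u2}
  B5 = {u6, v5}
  B6 = {u10, v9}
  B7 = {u12, v12}
  B8 = {u5}
  B9 = {u9}
  B10 = {u3}
  B11 = {u7}
  B12 = {v0}
  B13 = {v2}
  B14 = {v6}
  B15 = {v11}
  B16 = {v3}
  B17 = {v7}
u0 ∈ B0, v0 ∈ B12 → different blocks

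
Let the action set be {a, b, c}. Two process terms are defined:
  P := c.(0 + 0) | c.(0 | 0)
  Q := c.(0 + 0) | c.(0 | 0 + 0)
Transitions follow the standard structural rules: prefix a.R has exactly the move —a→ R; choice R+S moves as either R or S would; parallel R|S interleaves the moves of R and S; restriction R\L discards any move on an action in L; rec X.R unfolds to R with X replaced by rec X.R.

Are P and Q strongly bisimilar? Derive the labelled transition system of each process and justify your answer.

YES

Reachable graph of P (4 states):
  s0 = c.(0 + 0) | c.(0 | 0) | ··c··> s1, ··c··> s2
  s1 = (0 + 0) | c.(0 | 0) | ··c··> s3
  s2 = c.(0 + 0) | (0 | 0) | ··c··> s3
  s3 = (0 + 0) | (0 | 0) | deadlocked
Reachable graph of Q (4 states):
  t0 = c.(0 + 0) | c.(0 | 0 + 0) | ··c··> t1, ··c··> t2
  t1 = (0 + 0) | c.(0 | 0 + 0) | ··c··> t3
  t2 = c.(0 + 0) | (0 | 0 + 0) | ··c··> t3
  t3 = (0 + 0) | (0 | 0 + 0) | deadlocked
Partition-refinement fixed point:
  B0 = {s0, t0}
  B1 = {s1, s2, t1, t2}
  B2 = {s3, t3}
s0 ∈ B0, t0 ∈ B0 → same block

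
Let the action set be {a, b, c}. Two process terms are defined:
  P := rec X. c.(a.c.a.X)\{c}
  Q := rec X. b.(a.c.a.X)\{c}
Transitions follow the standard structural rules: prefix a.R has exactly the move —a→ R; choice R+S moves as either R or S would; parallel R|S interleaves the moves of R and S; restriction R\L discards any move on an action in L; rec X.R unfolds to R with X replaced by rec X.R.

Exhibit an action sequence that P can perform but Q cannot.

c

LTS(P): 3 reachable states
  m0 = rec X. c.(a.c.a.X)\{c} has moves =c=> m1
  m1 = (a.c.a.(rec X. c.(a.c.a.X)\{c}))\{c} has moves =a=> m2
  m2 = (c.a.(rec X. c.(a.c.a.X)\{c}))\{c} has moves ·
LTS(Q): 3 reachable states
  n0 = rec X. b.(a.c.a.X)\{c} has moves =b=> n1
  n1 = (a.c.a.(rec X. b.(a.c.a.X)\{c}))\{c} has moves =a=> n2
  n2 = (c.a.(rec X. b.(a.c.a.X)\{c}))\{c} has moves ·
Executing c from P (initial set {m0}):
  after c @ step 1: {m1}
  ✓ P
Executing c from Q (initial set {n0}):
  after c @ step 1: ∅  — Q cannot continue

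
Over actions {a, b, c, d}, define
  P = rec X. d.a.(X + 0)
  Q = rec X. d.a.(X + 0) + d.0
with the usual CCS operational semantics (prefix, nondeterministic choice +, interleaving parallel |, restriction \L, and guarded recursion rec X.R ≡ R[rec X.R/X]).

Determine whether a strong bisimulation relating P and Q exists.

Reachable graph of P (3 states):
  m0 = rec X. d.a.(X + 0) has moves -d-> m1
  m1 = a.((rec X. d.a.(X + 0)) + 0) has moves -a-> m2
  m2 = (rec X. d.a.(X + 0)) + 0 has moves -d-> m1
Reachable graph of Q (4 states):
  n0 = rec X. d.a.(X + 0) + d.0 has moves -d-> n1, -d-> n2
  n1 = 0 has moves stopped
  n2 = a.((rec X. d.a.(X + 0) + d.0) + 0) has moves -a-> n3
  n3 = (rec X. d.a.(X + 0) + d.0) + 0 has moves -d-> n1, -d-> n2
Partition-refinement fixed point:
  B0 = {m0, m2}
  B1 = {m1}
  B2 = {n0, n3}
  B3 = {n2}
  B4 = {n1}
m0 ∈ B0, n0 ∈ B2 → different blocks

not bisimilar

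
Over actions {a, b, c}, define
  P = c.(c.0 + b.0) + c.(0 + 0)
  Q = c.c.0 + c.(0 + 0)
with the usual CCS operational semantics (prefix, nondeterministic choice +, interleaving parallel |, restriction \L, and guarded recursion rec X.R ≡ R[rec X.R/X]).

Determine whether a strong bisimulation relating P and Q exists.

not bisimilar

Reachable graph of P (4 states):
  u0 = c.(c.0 + b.0) + c.(0 + 0) has moves -c-> u1, -c-> u2
  u1 = 0 + 0 has moves stopped
  u2 = c.0 + b.0 has moves -b-> u3, -c-> u3
  u3 = 0 has moves stopped
Reachable graph of Q (4 states):
  v0 = c.c.0 + c.(0 + 0) has moves -c-> v1, -c-> v2
  v1 = 0 + 0 has moves stopped
  v2 = c.0 has moves -c-> v3
  v3 = 0 has moves stopped
Partition-refinement fixed point:
  B0 = {u0}
  B1 = {u2}
  B2 = {u1, u3, v1, v3}
  B3 = {v0}
  B4 = {v2}
u0 ∈ B0, v0 ∈ B3 → different blocks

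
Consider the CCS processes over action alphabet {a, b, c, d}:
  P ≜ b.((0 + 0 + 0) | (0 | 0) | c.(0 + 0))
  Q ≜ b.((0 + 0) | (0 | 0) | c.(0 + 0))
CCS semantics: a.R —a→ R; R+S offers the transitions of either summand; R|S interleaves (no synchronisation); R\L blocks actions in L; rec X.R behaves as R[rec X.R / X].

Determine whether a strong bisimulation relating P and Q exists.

YES

Reachable graph of P (3 states):
  m0 = b.((0 + 0 + 0) | (0 | 0) | c.(0 + 0)) ⊢ =b=> m1
  m1 = (0 + 0 + 0) | (0 | 0) | c.(0 + 0) ⊢ =c=> m2
  m2 = (0 + 0 + 0) | (0 | 0) | (0 + 0) ⊢ ∅
Reachable graph of Q (3 states):
  n0 = b.((0 + 0) | (0 | 0) | c.(0 + 0)) ⊢ =b=> n1
  n1 = (0 + 0) | (0 | 0) | c.(0 + 0) ⊢ =c=> n2
  n2 = (0 + 0) | (0 | 0) | (0 + 0) ⊢ ∅
Coarsest stable partition (strong bisimilarity classes):
  B0 = {m0, n0}
  B1 = {m1, n1}
  B2 = {m2, n2}
m0 ∈ B0, n0 ∈ B0 → same block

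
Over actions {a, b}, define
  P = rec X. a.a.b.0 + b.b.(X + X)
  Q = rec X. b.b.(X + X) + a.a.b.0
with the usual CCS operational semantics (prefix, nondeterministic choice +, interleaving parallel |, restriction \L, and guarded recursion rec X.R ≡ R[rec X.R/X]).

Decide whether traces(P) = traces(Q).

LTS(P): 6 reachable states
  p0 = rec X. a.a.b.0 + b.b.(X + X) :: =a=> p1, =b=> p2
  p1 = a.b.0 :: =a=> p3
  p2 = b.((rec X. a.a.b.0 + b.b.(X + X)) + (rec X. a.a.b.0 + b.b.(X + X))) :: =b=> p4
  p3 = b.0 :: =b=> p5
  p4 = (rec X. a.a.b.0 + b.b.(X + X)) + (rec X. a.a.b.0 + b.b.(X + X)) :: =a=> p1, =b=> p2
  p5 = 0 :: deadlocked
LTS(Q): 6 reachable states
  q0 = rec X. b.b.(X + X) + a.a.b.0 :: =a=> q1, =b=> q2
  q1 = a.b.0 :: =a=> q3
  q2 = b.((rec X. b.b.(X + X) + a.a.b.0) + (rec X. b.b.(X + X) + a.a.b.0)) :: =b=> q4
  q3 = b.0 :: =b=> q5
  q4 = (rec X. b.b.(X + X) + a.a.b.0) + (rec X. b.b.(X + X) + a.a.b.0) :: =a=> q1, =b=> q2
  q5 = 0 :: deadlocked
Coarsest stable partition (strong bisimilarity classes):
  B0 = {p0, p4, q0, q4}
  B1 = {p1, q1}
  B2 = {p3, q3}
  B3 = {p5, q5}
  B4 = {p2, q2}
p0 ∈ B0, q0 ∈ B0 → same block
Bisimilar ⇒ trace-equivalent.

trace-equivalent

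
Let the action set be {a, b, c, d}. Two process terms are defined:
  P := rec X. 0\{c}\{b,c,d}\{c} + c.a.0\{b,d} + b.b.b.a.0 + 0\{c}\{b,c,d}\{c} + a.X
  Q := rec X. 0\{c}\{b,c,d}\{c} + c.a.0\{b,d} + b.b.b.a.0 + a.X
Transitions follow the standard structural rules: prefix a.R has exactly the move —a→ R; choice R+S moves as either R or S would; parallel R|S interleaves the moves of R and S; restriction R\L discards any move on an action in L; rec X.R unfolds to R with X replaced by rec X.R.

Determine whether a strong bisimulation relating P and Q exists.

LTS(P): 7 reachable states
  u0 = rec X. 0\{c}\{b,c,d}\{c} + c.a.0\{b,d} + b.b.b.a.0 + 0\{c}\{b,c,d}\{c} + a.X :: --a--▸ u0, --b--▸ u1, --c--▸ u2
  u1 = b.b.a.0 :: --b--▸ u3
  u2 = a.0\{b,d} :: --a--▸ u4
  u3 = b.a.0 :: --b--▸ u5
  u4 = 0\{b,d} :: ·
  u5 = a.0 :: --a--▸ u6
  u6 = 0 :: ·
LTS(Q): 7 reachable states
  v0 = rec X. 0\{c}\{b,c,d}\{c} + c.a.0\{b,d} + b.b.b.a.0 + a.X :: --a--▸ v0, --b--▸ v1, --c--▸ v2
  v1 = b.b.a.0 :: --b--▸ v3
  v2 = a.0\{b,d} :: --a--▸ v4
  v3 = b.a.0 :: --b--▸ v5
  v4 = 0\{b,d} :: ·
  v5 = a.0 :: --a--▸ v6
  v6 = 0 :: ·
Coarsest stable partition (strong bisimilarity classes):
  B0 = {u0, v0}
  B1 = {u2, u5, v2, v5}
  B2 = {u4, u6, v4, v6}
  B3 = {u1, v1}
  B4 = {u3, v3}
u0 ∈ B0, v0 ∈ B0 → same block

bisimilar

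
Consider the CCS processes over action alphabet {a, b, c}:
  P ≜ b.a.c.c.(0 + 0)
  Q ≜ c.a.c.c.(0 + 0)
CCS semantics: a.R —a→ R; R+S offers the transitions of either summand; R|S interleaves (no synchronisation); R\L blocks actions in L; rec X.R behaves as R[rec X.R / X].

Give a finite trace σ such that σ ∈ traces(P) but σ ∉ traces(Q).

b

P's transition system — 5 states:
  p0 = b.a.c.c.(0 + 0) :: =b=> p1
  p1 = a.c.c.(0 + 0) :: =a=> p2
  p2 = c.c.(0 + 0) :: =c=> p3
  p3 = c.(0 + 0) :: =c=> p4
  p4 = 0 + 0 :: ·
Q's transition system — 5 states:
  q0 = c.a.c.c.(0 + 0) :: =c=> q1
  q1 = a.c.c.(0 + 0) :: =a=> q2
  q2 = c.c.(0 + 0) :: =c=> q3
  q3 = c.(0 + 0) :: =c=> q4
  q4 = 0 + 0 :: ·
Run σ = ⟨b⟩ on P: start {p0}
  [1] b ⇒ {p1}
  P completes σ.
Run σ = ⟨b⟩ on Q: start {q0}
  [1] b ⇒ ∅  — Q cannot continue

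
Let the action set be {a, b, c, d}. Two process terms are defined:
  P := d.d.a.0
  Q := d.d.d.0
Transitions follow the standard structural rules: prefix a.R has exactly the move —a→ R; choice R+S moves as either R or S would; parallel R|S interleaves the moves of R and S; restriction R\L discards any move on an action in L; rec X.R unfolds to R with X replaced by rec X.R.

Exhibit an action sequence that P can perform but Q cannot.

Reachable graph of P (4 states):
  u0 = d.d.a.0 has moves -d-> u1
  u1 = d.a.0 has moves -d-> u2
  u2 = a.0 has moves -a-> u3
  u3 = 0 has moves (no moves)
Reachable graph of Q (4 states):
  v0 = d.d.d.0 has moves -d-> v1
  v1 = d.d.0 has moves -d-> v2
  v2 = d.0 has moves -d-> v3
  v3 = 0 has moves (no moves)
Trace ⟨dda⟩ through P, begin at {u0}:
  step 1 (d): {u1}
  step 2 (d): {u2}
  step 3 (a): {u3}
  ✓ P
Trace ⟨dda⟩ through Q, begin at {v0}:
  step 1 (d): {v1}
  step 2 (d): {v2}
  step 3 (a): ∅  — Q cannot continue

dda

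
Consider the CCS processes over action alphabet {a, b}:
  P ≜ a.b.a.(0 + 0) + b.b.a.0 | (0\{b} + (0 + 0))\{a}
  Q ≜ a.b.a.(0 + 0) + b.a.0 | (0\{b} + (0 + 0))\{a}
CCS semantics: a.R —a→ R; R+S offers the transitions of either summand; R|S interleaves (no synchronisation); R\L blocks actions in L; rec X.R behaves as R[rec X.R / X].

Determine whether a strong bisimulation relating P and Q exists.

LTS(P): 7 reachable states
  p0 = a.b.a.(0 + 0) + b.b.a.0 | (0\{b} + (0 + 0))\{a} | =a=> p1, =b=> p2
  p1 = b.a.(0 + 0) | =b=> p3
  p2 = b.a.0 | (0\{b} + (0 + 0))\{a} | =b=> p4
  p3 = a.(0 + 0) | =a=> p5
  p4 = a.0 | (0\{b} + (0 + 0))\{a} | =a=> p6
  p5 = 0 + 0 | (no moves)
  p6 = 0 | (0\{b} + (0 + 0))\{a} | (no moves)
LTS(Q): 6 reachable states
  q0 = a.b.a.(0 + 0) + b.a.0 | (0\{b} + (0 + 0))\{a} | =a=> q1, =b=> q2
  q1 = b.a.(0 + 0) | =b=> q3
  q2 = a.0 | (0\{b} + (0 + 0))\{a} | =a=> q4
  q3 = a.(0 + 0) | =a=> q5
  q4 = 0 | (0\{b} + (0 + 0))\{a} | (no moves)
  q5 = 0 + 0 | (no moves)
Coarsest stable partition (strong bisimilarity classes):
  B0 = {p0}
  B1 = {p1, p2, q1}
  B2 = {p3, p4, q2, q3}
  B3 = {p5, p6, q4, q5}
  B4 = {q0}
p0 ∈ B0, q0 ∈ B4 → different blocks

not bisimilar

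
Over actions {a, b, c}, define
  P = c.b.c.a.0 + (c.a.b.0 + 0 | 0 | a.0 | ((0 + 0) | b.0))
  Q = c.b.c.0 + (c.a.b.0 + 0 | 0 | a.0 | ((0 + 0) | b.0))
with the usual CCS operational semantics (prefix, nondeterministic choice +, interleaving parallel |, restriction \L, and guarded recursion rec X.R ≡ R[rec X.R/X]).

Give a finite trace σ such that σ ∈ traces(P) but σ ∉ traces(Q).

LTS(P): 10 reachable states
  u0 = c.b.c.a.0 + (c.a.b.0 + 0 | 0 | a.0 | ((0 + 0) | b.0)) has moves —a→ u1, —b→ u2, —c→ u3, —c→ u4
  u1 = 0 | 0 | 0 | ((0 + 0) | b.0) has moves —b→ u5
  u2 = 0 | 0 | a.0 | ((0 + 0) | 0) has moves —a→ u5
  u3 = a.b.0 has moves —a→ u6
  u4 = b.c.a.0 has moves —b→ u7
  u5 = 0 | 0 | 0 | ((0 + 0) | 0) has moves ·
  u6 = b.0 has moves —b→ u8
  u7 = c.a.0 has moves —c→ u9
  u8 = 0 has moves ·
  u9 = a.0 has moves —a→ u8
LTS(Q): 9 reachable states
  v0 = c.b.c.0 + (c.a.b.0 + 0 | 0 | a.0 | ((0 + 0) | b.0)) has moves —a→ v1, —b→ v2, —c→ v3, —c→ v4
  v1 = 0 | 0 | 0 | ((0 + 0) | b.0) has moves —b→ v5
  v2 = 0 | 0 | a.0 | ((0 + 0) | 0) has moves —a→ v5
  v3 = a.b.0 has moves —a→ v6
  v4 = b.c.0 has moves —b→ v7
  v5 = 0 | 0 | 0 | ((0 + 0) | 0) has moves ·
  v6 = b.0 has moves —b→ v8
  v7 = c.0 has moves —c→ v8
  v8 = 0 has moves ·
Executing cbca from P (initial set {u0}):
  [1] c ⇒ {u3, u4}
  [2] b ⇒ {u7}
  [3] c ⇒ {u9}
  [4] a ⇒ {u8}
  ✓ P
Executing cbca from Q (initial set {v0}):
  [1] c ⇒ {v3, v4}
  [2] b ⇒ {v7}
  [3] c ⇒ {v8}
  [4] a ⇒ no successor for Q

cbca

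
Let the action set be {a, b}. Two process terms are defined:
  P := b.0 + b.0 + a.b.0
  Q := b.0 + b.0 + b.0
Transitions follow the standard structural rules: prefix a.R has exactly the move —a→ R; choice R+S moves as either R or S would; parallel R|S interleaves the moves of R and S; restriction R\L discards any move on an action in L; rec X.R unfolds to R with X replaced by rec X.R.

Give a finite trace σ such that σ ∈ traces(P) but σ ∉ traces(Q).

Reachable graph of P (3 states):
  s0 = b.0 + b.0 + a.b.0 has moves —a→ s1, —b→ s2
  s1 = b.0 has moves —b→ s2
  s2 = 0 has moves ∅
Reachable graph of Q (2 states):
  t0 = b.0 + b.0 + b.0 has moves —b→ t1
  t1 = 0 has moves ∅
Trace ⟨a⟩ through P, begin at {s0}:
  step 1 (a): {s1}
  ✓ P
Trace ⟨a⟩ through Q, begin at {t0}:
  step 1 (a): ∅  — Q cannot continue

a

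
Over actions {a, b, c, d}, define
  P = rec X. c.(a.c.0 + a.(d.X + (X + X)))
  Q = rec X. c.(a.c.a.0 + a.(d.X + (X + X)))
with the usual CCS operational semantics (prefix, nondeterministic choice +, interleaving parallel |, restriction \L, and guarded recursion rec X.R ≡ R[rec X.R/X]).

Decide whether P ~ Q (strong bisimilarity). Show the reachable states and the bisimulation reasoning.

not bisimilar

P's transition system — 5 states:
  m0 = rec X. c.(a.c.0 + a.(d.X + (X + X))) :: —c→ m1
  m1 = a.c.0 + a.(d.(rec X. c.(a.c.0 + a.(d.X + (X + X)))) + ((rec X. c.(a.c.0 + a.(d.X + (X + X)))) + (rec X. c.(a.c.0 + a.(d.X + (X + X)))))) :: —a→ m2, —a→ m3
  m2 = c.0 :: —c→ m4
  m3 = d.(rec X. c.(a.c.0 + a.(d.X + (X + X)))) + ((rec X. c.(a.c.0 + a.(d.X + (X + X)))) + (rec X. c.(a.c.0 + a.(d.X + (X + X))))) :: —c→ m1, —d→ m0
  m4 = 0 :: stopped
Q's transition system — 6 states:
  n0 = rec X. c.(a.c.a.0 + a.(d.X + (X + X))) :: —c→ n1
  n1 = a.c.a.0 + a.(d.(rec X. c.(a.c.a.0 + a.(d.X + (X + X)))) + ((rec X. c.(a.c.a.0 + a.(d.X + (X + X)))) + (rec X. c.(a.c.a.0 + a.(d.X + (X + X)))))) :: —a→ n2, —a→ n3
  n2 = c.a.0 :: —c→ n4
  n3 = d.(rec X. c.(a.c.a.0 + a.(d.X + (X + X)))) + ((rec X. c.(a.c.a.0 + a.(d.X + (X + X)))) + (rec X. c.(a.c.a.0 + a.(d.X + (X + X))))) :: —c→ n1, —d→ n0
  n4 = a.0 :: —a→ n5
  n5 = 0 :: stopped
Partition-refinement fixed point:
  B0 = {m0}
  B1 = {m1}
  B2 = {m3}
  B3 = {m2}
  B4 = {m4, n5}
  B5 = {n0}
  B6 = {n1}
  B7 = {n3}
  B8 = {n2}
  B9 = {n4}
m0 ∈ B0, n0 ∈ B5 → different blocks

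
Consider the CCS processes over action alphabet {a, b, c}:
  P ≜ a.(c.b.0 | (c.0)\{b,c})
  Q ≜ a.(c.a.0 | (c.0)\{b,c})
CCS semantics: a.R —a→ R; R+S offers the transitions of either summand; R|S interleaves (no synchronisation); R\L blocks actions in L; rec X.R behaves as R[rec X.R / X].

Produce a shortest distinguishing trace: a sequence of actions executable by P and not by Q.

acb

Reachable graph of P (4 states):
  m0 = a.(c.b.0 | (c.0)\{b,c}) ⊢ -a-> m1
  m1 = c.b.0 | (c.0)\{b,c} ⊢ -c-> m2
  m2 = b.0 | (c.0)\{b,c} ⊢ -b-> m3
  m3 = 0 | (c.0)\{b,c} ⊢ deadlocked
Reachable graph of Q (4 states):
  n0 = a.(c.a.0 | (c.0)\{b,c}) ⊢ -a-> n1
  n1 = c.a.0 | (c.0)\{b,c} ⊢ -c-> n2
  n2 = a.0 | (c.0)\{b,c} ⊢ -a-> n3
  n3 = 0 | (c.0)\{b,c} ⊢ deadlocked
Executing acb from P (initial set {m0}):
  step 1 (a): {m1}
  step 2 (c): {m2}
  step 3 (b): {m3}
  — P admits the full trace.
Executing acb from Q (initial set {n0}):
  step 1 (a): {n1}
  step 2 (c): {n2}
  step 3 (b): no successor for Q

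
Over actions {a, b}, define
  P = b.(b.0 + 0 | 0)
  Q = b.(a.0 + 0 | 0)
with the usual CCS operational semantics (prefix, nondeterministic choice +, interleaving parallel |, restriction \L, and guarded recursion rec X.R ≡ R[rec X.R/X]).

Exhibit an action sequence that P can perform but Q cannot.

Reachable graph of P (3 states):
  m0 = b.(b.0 + 0 | 0) has moves =b=> m1
  m1 = b.0 + 0 | 0 has moves =b=> m2
  m2 = 0 has moves ·
Reachable graph of Q (3 states):
  n0 = b.(a.0 + 0 | 0) has moves =b=> n1
  n1 = a.0 + 0 | 0 has moves =a=> n2
  n2 = 0 has moves ·
Trace ⟨bb⟩ through P, begin at {m0}:
  step 1 (b): {m1}
  step 2 (b): {m2}
  ✓ P
Trace ⟨bb⟩ through Q, begin at {n0}:
  step 1 (b): {n1}
  step 2 (b): ∅ (Q stuck)

bb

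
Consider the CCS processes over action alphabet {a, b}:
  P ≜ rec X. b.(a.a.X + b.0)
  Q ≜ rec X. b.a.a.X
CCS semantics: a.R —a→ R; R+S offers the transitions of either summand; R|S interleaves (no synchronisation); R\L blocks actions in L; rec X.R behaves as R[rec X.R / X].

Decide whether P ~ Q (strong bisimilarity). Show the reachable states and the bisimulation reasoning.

NO

LTS(P): 4 reachable states
  p0 = rec X. b.(a.a.X + b.0) → -b-> p1
  p1 = a.a.(rec X. b.(a.a.X + b.0)) + b.0 → -a-> p2, -b-> p3
  p2 = a.(rec X. b.(a.a.X + b.0)) → -a-> p0
  p3 = 0 → (no moves)
LTS(Q): 3 reachable states
  q0 = rec X. b.a.a.X → -b-> q1
  q1 = a.a.(rec X. b.a.a.X) → -a-> q2
  q2 = a.(rec X. b.a.a.X) → -a-> q0
Coarsest stable partition (strong bisimilarity classes):
  B0 = {p0}
  B1 = {p1}
  B2 = {p2}
  B3 = {p3}
  B4 = {q0}
  B5 = {q1}
  B6 = {q2}
p0 ∈ B0, q0 ∈ B4 → different blocks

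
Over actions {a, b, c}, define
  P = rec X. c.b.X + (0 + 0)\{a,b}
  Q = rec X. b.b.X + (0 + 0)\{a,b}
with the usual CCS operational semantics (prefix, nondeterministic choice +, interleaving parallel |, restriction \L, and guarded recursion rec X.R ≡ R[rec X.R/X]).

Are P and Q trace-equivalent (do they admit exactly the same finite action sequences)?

traces(P) ≠ traces(Q) — witness ⟨c⟩

LTS(P): 2 reachable states
  m0 = rec X. c.b.X + (0 + 0)\{a,b} :: --c--▸ m1
  m1 = b.(rec X. c.b.X + (0 + 0)\{a,b}) :: --b--▸ m0
LTS(Q): 2 reachable states
  n0 = rec X. b.b.X + (0 + 0)\{a,b} :: --b--▸ n1
  n1 = b.(rec X. b.b.X + (0 + 0)\{a,b}) :: --b--▸ n0
Executing c from P (initial set {m0}):
  after c @ step 1: {m1}
  ✓ P
Executing c from Q (initial set {n0}):
  after c @ step 1: ∅ (Q stuck)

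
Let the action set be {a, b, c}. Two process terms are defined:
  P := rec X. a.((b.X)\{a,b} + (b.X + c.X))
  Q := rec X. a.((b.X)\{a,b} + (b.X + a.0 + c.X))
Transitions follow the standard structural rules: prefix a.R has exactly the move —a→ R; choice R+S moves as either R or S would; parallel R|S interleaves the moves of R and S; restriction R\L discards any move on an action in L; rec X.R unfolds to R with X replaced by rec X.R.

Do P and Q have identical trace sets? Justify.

NO — witness ⟨aa⟩

LTS(P): 2 reachable states
  m0 = rec X. a.((b.X)\{a,b} + (b.X + c.X)) :: --a--▸ m1
  m1 = (b.(rec X. a.((b.X)\{a,b} + (b.X + c.X))))\{a,b} + (b.(rec X. a.((b.X)\{a,b} + (b.X + c.X))) + c.(rec X. a.((b.X)\{a,b} + (b.X + c.X)))) :: --b--▸ m0, --c--▸ m0
LTS(Q): 3 reachable states
  n0 = rec X. a.((b.X)\{a,b} + (b.X + a.0 + c.X)) :: --a--▸ n1
  n1 = (b.(rec X. a.((b.X)\{a,b} + (b.X + a.0 + c.X))))\{a,b} + (b.(rec X. a.((b.X)\{a,b} + (b.X + a.0 + c.X))) + a.0 + c.(rec X. a.((b.X)\{a,b} + (b.X + a.0 + c.X)))) :: --a--▸ n2, --b--▸ n0, --c--▸ n0
  n2 = 0 :: deadlocked
Executing aa from Q (initial set {n0}):
  step 1 (a): {n1}
  step 2 (a): {n2}
  ✓ Q
Executing aa from P (initial set {m0}):
  step 1 (a): {m1}
  step 2 (a): no successor for P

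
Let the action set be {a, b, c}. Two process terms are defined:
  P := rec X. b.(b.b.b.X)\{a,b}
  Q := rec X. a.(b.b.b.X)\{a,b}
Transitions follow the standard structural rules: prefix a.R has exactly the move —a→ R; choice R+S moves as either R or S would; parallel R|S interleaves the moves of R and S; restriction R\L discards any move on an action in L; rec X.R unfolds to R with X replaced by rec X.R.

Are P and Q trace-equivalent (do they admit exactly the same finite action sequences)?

trace-distinct — witness ⟨b⟩

Reachable graph of P (2 states):
  u0 = rec X. b.(b.b.b.X)\{a,b} | =b=> u1
  u1 = (b.b.b.(rec X. b.(b.b.b.X)\{a,b}))\{a,b} | (no moves)
Reachable graph of Q (2 states):
  v0 = rec X. a.(b.b.b.X)\{a,b} | =a=> v1
  v1 = (b.b.b.(rec X. a.(b.b.b.X)\{a,b}))\{a,b} | (no moves)
Executing b from P (initial set {u0}):
  [1] b ⇒ {u1}
  P completes σ.
Executing b from Q (initial set {v0}):
  [1] b ⇒ ∅  — Q cannot continue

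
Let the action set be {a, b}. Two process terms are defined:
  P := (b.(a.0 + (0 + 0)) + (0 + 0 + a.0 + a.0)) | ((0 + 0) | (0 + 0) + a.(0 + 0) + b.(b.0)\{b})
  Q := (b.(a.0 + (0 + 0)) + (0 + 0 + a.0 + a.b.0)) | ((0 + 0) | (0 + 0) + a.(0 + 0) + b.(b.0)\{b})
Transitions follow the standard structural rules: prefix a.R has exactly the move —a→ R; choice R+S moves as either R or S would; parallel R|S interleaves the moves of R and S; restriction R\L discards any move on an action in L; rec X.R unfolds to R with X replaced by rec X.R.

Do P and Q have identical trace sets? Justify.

traces(P) ≠ traces(Q) — witness ⟨aab⟩

P's transition system — 9 states:
  p0 = (b.(a.0 + (0 + 0)) + (0 + 0 + a.0 + a.0)) | ((0 + 0) | (0 + 0) + a.(0 + 0) + b.(b.0)\{b}) | —a→ p1, —a→ p2, —b→ p3, —b→ p4
  p1 = (b.(a.0 + (0 + 0)) + (0 + 0 + a.0 + a.0)) | (0 + 0) | —a→ p5, —b→ p6
  p2 = 0 | ((0 + 0) | (0 + 0) + a.(0 + 0) + b.(b.0)\{b}) | —a→ p5, —b→ p7
  p3 = (a.0 + (0 + 0)) | ((0 + 0) | (0 + 0) + a.(0 + 0) + b.(b.0)\{b}) | —a→ p2, —a→ p6, —b→ p8
  p4 = (b.(a.0 + (0 + 0)) + (0 + 0 + a.0 + a.0)) | (b.0)\{b} | —a→ p7, —b→ p8
  p5 = 0 | (0 + 0) | ·
  p6 = (a.0 + (0 + 0)) | (0 + 0) | —a→ p5
  p7 = 0 | (b.0)\{b} | ·
  p8 = (a.0 + (0 + 0)) | (b.0)\{b} | —a→ p7
Q's transition system — 12 states:
  q0 = (b.(a.0 + (0 + 0)) + (0 + 0 + a.0 + a.b.0)) | ((0 + 0) | (0 + 0) + a.(0 + 0) + b.(b.0)\{b}) | —a→ q1, —a→ q2, —a→ q3, —b→ q4, —b→ q5
  q1 = (b.(a.0 + (0 + 0)) + (0 + 0 + a.0 + a.b.0)) | (0 + 0) | —a→ q6, —a→ q7, —b→ q8
  q2 = 0 | ((0 + 0) | (0 + 0) + a.(0 + 0) + b.(b.0)\{b}) | —a→ q6, —b→ q9
  q3 = b.0 | ((0 + 0) | (0 + 0) + a.(0 + 0) + b.(b.0)\{b}) | —a→ q7, —b→ q10, —b→ q2
  q4 = (a.0 + (0 + 0)) | ((0 + 0) | (0 + 0) + a.(0 + 0) + b.(b.0)\{b}) | —a→ q2, —a→ q8, —b→ q11
  q5 = (b.(a.0 + (0 + 0)) + (0 + 0 + a.0 + a.b.0)) | (b.0)\{b} | —a→ q10, —a→ q9, —b→ q11
  q6 = 0 | (0 + 0) | ·
  q7 = b.0 | (0 + 0) | —b→ q6
  q8 = (a.0 + (0 + 0)) | (0 + 0) | —a→ q6
  q9 = 0 | (b.0)\{b} | ·
  q10 = b.0 | (b.0)\{b} | —b→ q9
  q11 = (a.0 + (0 + 0)) | (b.0)\{b} | —a→ q9
Run σ = ⟨aab⟩ on Q: start {q0}
  after a @ step 1: {q1, q2, q3}
  after a @ step 2: {q6, q7}
  after b @ step 3: {q6}
  ✓ Q
Run σ = ⟨aab⟩ on P: start {p0}
  after a @ step 1: {p1, p2}
  after a @ step 2: {p5}
  after b @ step 3: ∅ (P stuck)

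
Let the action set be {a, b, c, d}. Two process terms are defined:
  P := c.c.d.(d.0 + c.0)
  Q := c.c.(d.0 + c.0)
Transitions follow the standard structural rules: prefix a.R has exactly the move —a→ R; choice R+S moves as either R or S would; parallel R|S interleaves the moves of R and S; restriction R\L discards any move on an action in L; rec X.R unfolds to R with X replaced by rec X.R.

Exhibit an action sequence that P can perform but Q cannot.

P's transition system — 5 states:
  m0 = c.c.d.(d.0 + c.0) → ··c··> m1
  m1 = c.d.(d.0 + c.0) → ··c··> m2
  m2 = d.(d.0 + c.0) → ··d··> m3
  m3 = d.0 + c.0 → ··c··> m4, ··d··> m4
  m4 = 0 → ·
Q's transition system — 4 states:
  n0 = c.c.(d.0 + c.0) → ··c··> n1
  n1 = c.(d.0 + c.0) → ··c··> n2
  n2 = d.0 + c.0 → ··c··> n3, ··d··> n3
  n3 = 0 → ·
Trace ⟨ccdc⟩ through P, begin at {m0}:
  step 1 (c): {m1}
  step 2 (c): {m2}
  step 3 (d): {m3}
  step 4 (c): {m4}
  P completes σ.
Trace ⟨ccdc⟩ through Q, begin at {n0}:
  step 1 (c): {n1}
  step 2 (c): {n2}
  step 3 (d): {n3}
  step 4 (c): ∅  — Q cannot continue

ccdc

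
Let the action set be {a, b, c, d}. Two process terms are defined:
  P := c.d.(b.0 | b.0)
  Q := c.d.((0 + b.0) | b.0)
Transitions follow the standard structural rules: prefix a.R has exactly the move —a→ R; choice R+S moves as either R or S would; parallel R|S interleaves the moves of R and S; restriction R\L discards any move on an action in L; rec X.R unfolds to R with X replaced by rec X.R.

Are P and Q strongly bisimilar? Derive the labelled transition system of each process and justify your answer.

YES

P's transition system — 6 states:
  p0 = c.d.(b.0 | b.0) → --c--▸ p1
  p1 = d.(b.0 | b.0) → --d--▸ p2
  p2 = b.0 | b.0 → --b--▸ p3, --b--▸ p4
  p3 = 0 | b.0 → --b--▸ p5
  p4 = b.0 | 0 → --b--▸ p5
  p5 = 0 | 0 → (no moves)
Q's transition system — 6 states:
  q0 = c.d.((0 + b.0) | b.0) → --c--▸ q1
  q1 = d.((0 + b.0) | b.0) → --d--▸ q2
  q2 = (0 + b.0) | b.0 → --b--▸ q3, --b--▸ q4
  q3 = (0 + b.0) | 0 → --b--▸ q5
  q4 = 0 | b.0 → --b--▸ q5
  q5 = 0 | 0 → (no moves)
Bisimilarity quotient blocks:
  B0 = {p0, q0}
  B1 = {p1, q1}
  B2 = {p2, q2}
  B3 = {p3, p4, q3, q4}
  B4 = {p5, q5}
p0 ∈ B0, q0 ∈ B0 → same block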